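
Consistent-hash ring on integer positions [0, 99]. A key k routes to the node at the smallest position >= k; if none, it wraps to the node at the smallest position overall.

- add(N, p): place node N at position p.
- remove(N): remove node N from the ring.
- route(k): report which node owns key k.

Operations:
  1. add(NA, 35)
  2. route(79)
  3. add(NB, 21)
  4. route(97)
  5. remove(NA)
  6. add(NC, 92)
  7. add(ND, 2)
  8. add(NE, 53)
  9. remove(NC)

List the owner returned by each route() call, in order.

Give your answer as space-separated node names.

Answer: NA NB

Derivation:
Op 1: add NA@35 -> ring=[35:NA]
Op 2: route key 79: none >= 79, wrap to smallest pos 35 -> NA
Op 3: add NB@21 -> ring=[21:NB,35:NA]
Op 4: route key 97: none >= 97, wrap to smallest pos 21 -> NB
Op 5: remove NA -> ring=[21:NB]
Op 6: add NC@92 -> ring=[21:NB,92:NC]
Op 7: add ND@2 -> ring=[2:ND,21:NB,92:NC]
Op 8: add NE@53 -> ring=[2:ND,21:NB,53:NE,92:NC]
Op 9: remove NC -> ring=[2:ND,21:NB,53:NE]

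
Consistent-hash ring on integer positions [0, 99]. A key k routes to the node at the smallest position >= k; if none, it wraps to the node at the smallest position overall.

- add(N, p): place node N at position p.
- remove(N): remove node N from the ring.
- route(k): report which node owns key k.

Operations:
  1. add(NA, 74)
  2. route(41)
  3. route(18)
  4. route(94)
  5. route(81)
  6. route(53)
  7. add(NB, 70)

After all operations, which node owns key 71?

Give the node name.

Op 1: add NA@74 -> ring=[74:NA]
Op 2: route key 41: smallest pos >= 41 is 74 -> NA
Op 3: route key 18: smallest pos >= 18 is 74 -> NA
Op 4: route key 94: none >= 94, wrap to smallest pos 74 -> NA
Op 5: route key 81: none >= 81, wrap to smallest pos 74 -> NA
Op 6: route key 53: smallest pos >= 53 is 74 -> NA
Op 7: add NB@70 -> ring=[70:NB,74:NA]
Final route key 71: smallest pos >= 71 is 74 -> NA

Answer: NA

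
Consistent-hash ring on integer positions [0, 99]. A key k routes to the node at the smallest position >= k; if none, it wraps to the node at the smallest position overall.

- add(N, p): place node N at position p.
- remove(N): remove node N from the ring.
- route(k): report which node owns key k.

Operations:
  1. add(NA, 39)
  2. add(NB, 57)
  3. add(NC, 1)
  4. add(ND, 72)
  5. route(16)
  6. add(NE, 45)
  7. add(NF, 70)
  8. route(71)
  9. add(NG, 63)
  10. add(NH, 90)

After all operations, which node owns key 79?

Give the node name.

Answer: NH

Derivation:
Op 1: add NA@39 -> ring=[39:NA]
Op 2: add NB@57 -> ring=[39:NA,57:NB]
Op 3: add NC@1 -> ring=[1:NC,39:NA,57:NB]
Op 4: add ND@72 -> ring=[1:NC,39:NA,57:NB,72:ND]
Op 5: route key 16: smallest pos >= 16 is 39 -> NA
Op 6: add NE@45 -> ring=[1:NC,39:NA,45:NE,57:NB,72:ND]
Op 7: add NF@70 -> ring=[1:NC,39:NA,45:NE,57:NB,70:NF,72:ND]
Op 8: route key 71: smallest pos >= 71 is 72 -> ND
Op 9: add NG@63 -> ring=[1:NC,39:NA,45:NE,57:NB,63:NG,70:NF,72:ND]
Op 10: add NH@90 -> ring=[1:NC,39:NA,45:NE,57:NB,63:NG,70:NF,72:ND,90:NH]
Final route key 79: smallest pos >= 79 is 90 -> NH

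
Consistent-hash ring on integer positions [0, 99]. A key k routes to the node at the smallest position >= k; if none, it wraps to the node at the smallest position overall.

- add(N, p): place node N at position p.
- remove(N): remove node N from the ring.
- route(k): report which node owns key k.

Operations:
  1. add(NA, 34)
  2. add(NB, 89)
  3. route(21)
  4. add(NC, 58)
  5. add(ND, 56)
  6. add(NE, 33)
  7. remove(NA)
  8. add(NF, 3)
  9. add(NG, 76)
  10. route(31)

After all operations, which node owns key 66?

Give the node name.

Answer: NG

Derivation:
Op 1: add NA@34 -> ring=[34:NA]
Op 2: add NB@89 -> ring=[34:NA,89:NB]
Op 3: route key 21: smallest pos >= 21 is 34 -> NA
Op 4: add NC@58 -> ring=[34:NA,58:NC,89:NB]
Op 5: add ND@56 -> ring=[34:NA,56:ND,58:NC,89:NB]
Op 6: add NE@33 -> ring=[33:NE,34:NA,56:ND,58:NC,89:NB]
Op 7: remove NA -> ring=[33:NE,56:ND,58:NC,89:NB]
Op 8: add NF@3 -> ring=[3:NF,33:NE,56:ND,58:NC,89:NB]
Op 9: add NG@76 -> ring=[3:NF,33:NE,56:ND,58:NC,76:NG,89:NB]
Op 10: route key 31: smallest pos >= 31 is 33 -> NE
Final route key 66: smallest pos >= 66 is 76 -> NG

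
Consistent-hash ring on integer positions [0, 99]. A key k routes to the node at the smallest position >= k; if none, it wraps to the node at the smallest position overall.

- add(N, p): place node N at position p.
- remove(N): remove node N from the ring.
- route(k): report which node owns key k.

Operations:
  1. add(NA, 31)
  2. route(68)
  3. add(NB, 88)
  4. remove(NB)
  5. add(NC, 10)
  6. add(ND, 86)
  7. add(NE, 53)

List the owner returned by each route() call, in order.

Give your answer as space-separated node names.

Op 1: add NA@31 -> ring=[31:NA]
Op 2: route key 68: none >= 68, wrap to smallest pos 31 -> NA
Op 3: add NB@88 -> ring=[31:NA,88:NB]
Op 4: remove NB -> ring=[31:NA]
Op 5: add NC@10 -> ring=[10:NC,31:NA]
Op 6: add ND@86 -> ring=[10:NC,31:NA,86:ND]
Op 7: add NE@53 -> ring=[10:NC,31:NA,53:NE,86:ND]

Answer: NA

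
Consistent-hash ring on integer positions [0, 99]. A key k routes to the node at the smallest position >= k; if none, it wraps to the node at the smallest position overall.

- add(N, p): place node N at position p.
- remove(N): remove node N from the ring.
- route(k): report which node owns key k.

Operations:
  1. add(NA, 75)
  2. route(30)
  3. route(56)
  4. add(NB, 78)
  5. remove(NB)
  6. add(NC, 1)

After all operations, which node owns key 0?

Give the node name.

Answer: NC

Derivation:
Op 1: add NA@75 -> ring=[75:NA]
Op 2: route key 30: smallest pos >= 30 is 75 -> NA
Op 3: route key 56: smallest pos >= 56 is 75 -> NA
Op 4: add NB@78 -> ring=[75:NA,78:NB]
Op 5: remove NB -> ring=[75:NA]
Op 6: add NC@1 -> ring=[1:NC,75:NA]
Final route key 0: smallest pos >= 0 is 1 -> NC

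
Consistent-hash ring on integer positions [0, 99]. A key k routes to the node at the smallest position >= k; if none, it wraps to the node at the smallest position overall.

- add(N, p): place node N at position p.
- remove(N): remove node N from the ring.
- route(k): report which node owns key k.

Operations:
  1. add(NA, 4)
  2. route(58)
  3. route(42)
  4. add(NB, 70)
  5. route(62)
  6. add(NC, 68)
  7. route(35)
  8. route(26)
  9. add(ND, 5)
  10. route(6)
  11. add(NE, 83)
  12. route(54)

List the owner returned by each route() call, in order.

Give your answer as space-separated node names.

Answer: NA NA NB NC NC NC NC

Derivation:
Op 1: add NA@4 -> ring=[4:NA]
Op 2: route key 58: none >= 58, wrap to smallest pos 4 -> NA
Op 3: route key 42: none >= 42, wrap to smallest pos 4 -> NA
Op 4: add NB@70 -> ring=[4:NA,70:NB]
Op 5: route key 62: smallest pos >= 62 is 70 -> NB
Op 6: add NC@68 -> ring=[4:NA,68:NC,70:NB]
Op 7: route key 35: smallest pos >= 35 is 68 -> NC
Op 8: route key 26: smallest pos >= 26 is 68 -> NC
Op 9: add ND@5 -> ring=[4:NA,5:ND,68:NC,70:NB]
Op 10: route key 6: smallest pos >= 6 is 68 -> NC
Op 11: add NE@83 -> ring=[4:NA,5:ND,68:NC,70:NB,83:NE]
Op 12: route key 54: smallest pos >= 54 is 68 -> NC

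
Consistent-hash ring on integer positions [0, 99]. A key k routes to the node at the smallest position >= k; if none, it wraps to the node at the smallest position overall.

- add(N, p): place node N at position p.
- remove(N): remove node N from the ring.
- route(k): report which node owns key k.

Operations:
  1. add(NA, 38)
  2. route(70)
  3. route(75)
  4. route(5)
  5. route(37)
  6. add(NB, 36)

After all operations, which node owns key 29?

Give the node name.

Answer: NB

Derivation:
Op 1: add NA@38 -> ring=[38:NA]
Op 2: route key 70: none >= 70, wrap to smallest pos 38 -> NA
Op 3: route key 75: none >= 75, wrap to smallest pos 38 -> NA
Op 4: route key 5: smallest pos >= 5 is 38 -> NA
Op 5: route key 37: smallest pos >= 37 is 38 -> NA
Op 6: add NB@36 -> ring=[36:NB,38:NA]
Final route key 29: smallest pos >= 29 is 36 -> NB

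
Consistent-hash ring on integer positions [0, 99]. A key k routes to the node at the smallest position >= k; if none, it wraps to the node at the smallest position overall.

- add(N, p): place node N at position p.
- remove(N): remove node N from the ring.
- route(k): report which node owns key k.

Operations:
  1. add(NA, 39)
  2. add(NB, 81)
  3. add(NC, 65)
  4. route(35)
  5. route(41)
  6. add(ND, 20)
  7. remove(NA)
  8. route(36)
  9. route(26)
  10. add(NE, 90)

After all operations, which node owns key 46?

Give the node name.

Answer: NC

Derivation:
Op 1: add NA@39 -> ring=[39:NA]
Op 2: add NB@81 -> ring=[39:NA,81:NB]
Op 3: add NC@65 -> ring=[39:NA,65:NC,81:NB]
Op 4: route key 35: smallest pos >= 35 is 39 -> NA
Op 5: route key 41: smallest pos >= 41 is 65 -> NC
Op 6: add ND@20 -> ring=[20:ND,39:NA,65:NC,81:NB]
Op 7: remove NA -> ring=[20:ND,65:NC,81:NB]
Op 8: route key 36: smallest pos >= 36 is 65 -> NC
Op 9: route key 26: smallest pos >= 26 is 65 -> NC
Op 10: add NE@90 -> ring=[20:ND,65:NC,81:NB,90:NE]
Final route key 46: smallest pos >= 46 is 65 -> NC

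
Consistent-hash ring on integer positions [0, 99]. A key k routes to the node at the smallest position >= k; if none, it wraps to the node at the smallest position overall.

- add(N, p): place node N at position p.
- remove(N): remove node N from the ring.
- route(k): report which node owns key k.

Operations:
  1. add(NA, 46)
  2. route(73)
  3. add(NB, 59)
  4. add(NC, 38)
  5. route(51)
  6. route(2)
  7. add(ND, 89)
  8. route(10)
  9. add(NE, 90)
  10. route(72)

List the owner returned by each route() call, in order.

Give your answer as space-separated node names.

Op 1: add NA@46 -> ring=[46:NA]
Op 2: route key 73: none >= 73, wrap to smallest pos 46 -> NA
Op 3: add NB@59 -> ring=[46:NA,59:NB]
Op 4: add NC@38 -> ring=[38:NC,46:NA,59:NB]
Op 5: route key 51: smallest pos >= 51 is 59 -> NB
Op 6: route key 2: smallest pos >= 2 is 38 -> NC
Op 7: add ND@89 -> ring=[38:NC,46:NA,59:NB,89:ND]
Op 8: route key 10: smallest pos >= 10 is 38 -> NC
Op 9: add NE@90 -> ring=[38:NC,46:NA,59:NB,89:ND,90:NE]
Op 10: route key 72: smallest pos >= 72 is 89 -> ND

Answer: NA NB NC NC ND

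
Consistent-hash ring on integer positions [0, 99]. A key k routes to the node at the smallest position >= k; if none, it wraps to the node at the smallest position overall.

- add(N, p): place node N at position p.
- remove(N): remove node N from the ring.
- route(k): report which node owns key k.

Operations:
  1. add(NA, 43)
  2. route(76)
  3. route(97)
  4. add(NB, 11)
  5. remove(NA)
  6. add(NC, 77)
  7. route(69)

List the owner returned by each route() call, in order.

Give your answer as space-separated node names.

Answer: NA NA NC

Derivation:
Op 1: add NA@43 -> ring=[43:NA]
Op 2: route key 76: none >= 76, wrap to smallest pos 43 -> NA
Op 3: route key 97: none >= 97, wrap to smallest pos 43 -> NA
Op 4: add NB@11 -> ring=[11:NB,43:NA]
Op 5: remove NA -> ring=[11:NB]
Op 6: add NC@77 -> ring=[11:NB,77:NC]
Op 7: route key 69: smallest pos >= 69 is 77 -> NC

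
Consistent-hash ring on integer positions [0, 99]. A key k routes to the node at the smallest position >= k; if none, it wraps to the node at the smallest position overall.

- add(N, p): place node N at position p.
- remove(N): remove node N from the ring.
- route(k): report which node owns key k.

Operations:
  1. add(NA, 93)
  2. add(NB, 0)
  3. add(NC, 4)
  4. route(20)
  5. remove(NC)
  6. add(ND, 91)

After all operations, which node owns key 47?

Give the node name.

Op 1: add NA@93 -> ring=[93:NA]
Op 2: add NB@0 -> ring=[0:NB,93:NA]
Op 3: add NC@4 -> ring=[0:NB,4:NC,93:NA]
Op 4: route key 20: smallest pos >= 20 is 93 -> NA
Op 5: remove NC -> ring=[0:NB,93:NA]
Op 6: add ND@91 -> ring=[0:NB,91:ND,93:NA]
Final route key 47: smallest pos >= 47 is 91 -> ND

Answer: ND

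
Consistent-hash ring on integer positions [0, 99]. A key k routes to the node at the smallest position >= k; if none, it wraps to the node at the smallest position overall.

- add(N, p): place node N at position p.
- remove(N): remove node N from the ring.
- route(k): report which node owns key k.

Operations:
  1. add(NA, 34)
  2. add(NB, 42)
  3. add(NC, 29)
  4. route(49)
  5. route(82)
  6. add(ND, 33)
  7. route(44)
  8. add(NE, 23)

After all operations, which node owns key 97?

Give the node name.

Op 1: add NA@34 -> ring=[34:NA]
Op 2: add NB@42 -> ring=[34:NA,42:NB]
Op 3: add NC@29 -> ring=[29:NC,34:NA,42:NB]
Op 4: route key 49: none >= 49, wrap to smallest pos 29 -> NC
Op 5: route key 82: none >= 82, wrap to smallest pos 29 -> NC
Op 6: add ND@33 -> ring=[29:NC,33:ND,34:NA,42:NB]
Op 7: route key 44: none >= 44, wrap to smallest pos 29 -> NC
Op 8: add NE@23 -> ring=[23:NE,29:NC,33:ND,34:NA,42:NB]
Final route key 97: none >= 97, wrap to smallest pos 23 -> NE

Answer: NE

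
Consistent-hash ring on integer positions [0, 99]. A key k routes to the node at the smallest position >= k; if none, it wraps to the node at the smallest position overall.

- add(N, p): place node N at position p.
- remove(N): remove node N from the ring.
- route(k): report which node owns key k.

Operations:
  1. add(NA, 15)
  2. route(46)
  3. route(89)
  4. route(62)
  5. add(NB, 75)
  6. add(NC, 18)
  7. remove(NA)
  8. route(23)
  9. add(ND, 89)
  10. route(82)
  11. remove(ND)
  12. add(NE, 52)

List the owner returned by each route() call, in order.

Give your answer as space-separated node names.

Op 1: add NA@15 -> ring=[15:NA]
Op 2: route key 46: none >= 46, wrap to smallest pos 15 -> NA
Op 3: route key 89: none >= 89, wrap to smallest pos 15 -> NA
Op 4: route key 62: none >= 62, wrap to smallest pos 15 -> NA
Op 5: add NB@75 -> ring=[15:NA,75:NB]
Op 6: add NC@18 -> ring=[15:NA,18:NC,75:NB]
Op 7: remove NA -> ring=[18:NC,75:NB]
Op 8: route key 23: smallest pos >= 23 is 75 -> NB
Op 9: add ND@89 -> ring=[18:NC,75:NB,89:ND]
Op 10: route key 82: smallest pos >= 82 is 89 -> ND
Op 11: remove ND -> ring=[18:NC,75:NB]
Op 12: add NE@52 -> ring=[18:NC,52:NE,75:NB]

Answer: NA NA NA NB ND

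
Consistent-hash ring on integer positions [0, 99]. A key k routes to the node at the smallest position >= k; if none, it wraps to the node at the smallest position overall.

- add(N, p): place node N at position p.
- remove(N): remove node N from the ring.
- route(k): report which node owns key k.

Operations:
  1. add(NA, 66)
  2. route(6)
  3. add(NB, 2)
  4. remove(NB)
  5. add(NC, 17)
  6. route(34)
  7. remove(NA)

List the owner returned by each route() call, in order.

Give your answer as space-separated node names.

Answer: NA NA

Derivation:
Op 1: add NA@66 -> ring=[66:NA]
Op 2: route key 6: smallest pos >= 6 is 66 -> NA
Op 3: add NB@2 -> ring=[2:NB,66:NA]
Op 4: remove NB -> ring=[66:NA]
Op 5: add NC@17 -> ring=[17:NC,66:NA]
Op 6: route key 34: smallest pos >= 34 is 66 -> NA
Op 7: remove NA -> ring=[17:NC]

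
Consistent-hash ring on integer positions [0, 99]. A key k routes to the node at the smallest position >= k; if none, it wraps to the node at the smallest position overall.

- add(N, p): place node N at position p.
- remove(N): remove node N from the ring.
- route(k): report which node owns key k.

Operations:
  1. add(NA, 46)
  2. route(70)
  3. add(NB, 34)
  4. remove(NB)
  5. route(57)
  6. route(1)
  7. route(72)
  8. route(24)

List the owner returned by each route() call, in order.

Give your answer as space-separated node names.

Op 1: add NA@46 -> ring=[46:NA]
Op 2: route key 70: none >= 70, wrap to smallest pos 46 -> NA
Op 3: add NB@34 -> ring=[34:NB,46:NA]
Op 4: remove NB -> ring=[46:NA]
Op 5: route key 57: none >= 57, wrap to smallest pos 46 -> NA
Op 6: route key 1: smallest pos >= 1 is 46 -> NA
Op 7: route key 72: none >= 72, wrap to smallest pos 46 -> NA
Op 8: route key 24: smallest pos >= 24 is 46 -> NA

Answer: NA NA NA NA NA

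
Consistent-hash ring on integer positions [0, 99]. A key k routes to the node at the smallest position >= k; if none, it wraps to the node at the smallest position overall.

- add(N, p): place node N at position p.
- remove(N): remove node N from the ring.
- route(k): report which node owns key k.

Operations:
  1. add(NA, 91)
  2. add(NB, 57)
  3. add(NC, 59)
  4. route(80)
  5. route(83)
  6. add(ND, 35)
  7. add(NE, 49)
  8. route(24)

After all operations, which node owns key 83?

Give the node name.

Op 1: add NA@91 -> ring=[91:NA]
Op 2: add NB@57 -> ring=[57:NB,91:NA]
Op 3: add NC@59 -> ring=[57:NB,59:NC,91:NA]
Op 4: route key 80: smallest pos >= 80 is 91 -> NA
Op 5: route key 83: smallest pos >= 83 is 91 -> NA
Op 6: add ND@35 -> ring=[35:ND,57:NB,59:NC,91:NA]
Op 7: add NE@49 -> ring=[35:ND,49:NE,57:NB,59:NC,91:NA]
Op 8: route key 24: smallest pos >= 24 is 35 -> ND
Final route key 83: smallest pos >= 83 is 91 -> NA

Answer: NA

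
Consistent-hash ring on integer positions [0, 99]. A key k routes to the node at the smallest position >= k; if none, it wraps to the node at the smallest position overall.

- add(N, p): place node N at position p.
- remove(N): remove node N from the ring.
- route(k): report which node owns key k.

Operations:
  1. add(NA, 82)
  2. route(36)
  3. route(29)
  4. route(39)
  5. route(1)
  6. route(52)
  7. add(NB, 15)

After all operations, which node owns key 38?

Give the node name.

Op 1: add NA@82 -> ring=[82:NA]
Op 2: route key 36: smallest pos >= 36 is 82 -> NA
Op 3: route key 29: smallest pos >= 29 is 82 -> NA
Op 4: route key 39: smallest pos >= 39 is 82 -> NA
Op 5: route key 1: smallest pos >= 1 is 82 -> NA
Op 6: route key 52: smallest pos >= 52 is 82 -> NA
Op 7: add NB@15 -> ring=[15:NB,82:NA]
Final route key 38: smallest pos >= 38 is 82 -> NA

Answer: NA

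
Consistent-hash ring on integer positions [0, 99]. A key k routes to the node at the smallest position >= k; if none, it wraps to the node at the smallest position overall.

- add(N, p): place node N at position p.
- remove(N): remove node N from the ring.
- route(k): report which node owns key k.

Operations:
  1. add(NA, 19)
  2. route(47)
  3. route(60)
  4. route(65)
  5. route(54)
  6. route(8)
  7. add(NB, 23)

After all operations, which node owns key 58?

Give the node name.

Answer: NA

Derivation:
Op 1: add NA@19 -> ring=[19:NA]
Op 2: route key 47: none >= 47, wrap to smallest pos 19 -> NA
Op 3: route key 60: none >= 60, wrap to smallest pos 19 -> NA
Op 4: route key 65: none >= 65, wrap to smallest pos 19 -> NA
Op 5: route key 54: none >= 54, wrap to smallest pos 19 -> NA
Op 6: route key 8: smallest pos >= 8 is 19 -> NA
Op 7: add NB@23 -> ring=[19:NA,23:NB]
Final route key 58: none >= 58, wrap to smallest pos 19 -> NA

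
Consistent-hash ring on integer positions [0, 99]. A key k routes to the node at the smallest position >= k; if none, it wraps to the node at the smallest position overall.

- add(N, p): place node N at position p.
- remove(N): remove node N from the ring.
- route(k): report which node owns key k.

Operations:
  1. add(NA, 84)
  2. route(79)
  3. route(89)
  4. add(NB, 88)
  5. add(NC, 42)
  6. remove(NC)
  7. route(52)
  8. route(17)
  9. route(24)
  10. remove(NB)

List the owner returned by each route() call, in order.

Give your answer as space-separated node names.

Op 1: add NA@84 -> ring=[84:NA]
Op 2: route key 79: smallest pos >= 79 is 84 -> NA
Op 3: route key 89: none >= 89, wrap to smallest pos 84 -> NA
Op 4: add NB@88 -> ring=[84:NA,88:NB]
Op 5: add NC@42 -> ring=[42:NC,84:NA,88:NB]
Op 6: remove NC -> ring=[84:NA,88:NB]
Op 7: route key 52: smallest pos >= 52 is 84 -> NA
Op 8: route key 17: smallest pos >= 17 is 84 -> NA
Op 9: route key 24: smallest pos >= 24 is 84 -> NA
Op 10: remove NB -> ring=[84:NA]

Answer: NA NA NA NA NA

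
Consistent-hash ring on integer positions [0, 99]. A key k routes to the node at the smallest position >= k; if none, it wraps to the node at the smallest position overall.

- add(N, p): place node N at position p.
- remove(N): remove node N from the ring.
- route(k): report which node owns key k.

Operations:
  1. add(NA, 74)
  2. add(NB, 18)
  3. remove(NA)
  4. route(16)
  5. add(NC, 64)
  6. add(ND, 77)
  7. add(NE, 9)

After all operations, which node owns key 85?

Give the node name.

Op 1: add NA@74 -> ring=[74:NA]
Op 2: add NB@18 -> ring=[18:NB,74:NA]
Op 3: remove NA -> ring=[18:NB]
Op 4: route key 16: smallest pos >= 16 is 18 -> NB
Op 5: add NC@64 -> ring=[18:NB,64:NC]
Op 6: add ND@77 -> ring=[18:NB,64:NC,77:ND]
Op 7: add NE@9 -> ring=[9:NE,18:NB,64:NC,77:ND]
Final route key 85: none >= 85, wrap to smallest pos 9 -> NE

Answer: NE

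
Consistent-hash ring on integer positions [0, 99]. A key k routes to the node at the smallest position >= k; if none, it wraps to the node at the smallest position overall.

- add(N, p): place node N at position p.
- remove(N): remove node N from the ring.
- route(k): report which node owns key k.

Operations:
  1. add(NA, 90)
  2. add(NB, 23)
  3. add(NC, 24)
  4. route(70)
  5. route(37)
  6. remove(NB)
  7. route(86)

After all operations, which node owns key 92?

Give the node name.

Op 1: add NA@90 -> ring=[90:NA]
Op 2: add NB@23 -> ring=[23:NB,90:NA]
Op 3: add NC@24 -> ring=[23:NB,24:NC,90:NA]
Op 4: route key 70: smallest pos >= 70 is 90 -> NA
Op 5: route key 37: smallest pos >= 37 is 90 -> NA
Op 6: remove NB -> ring=[24:NC,90:NA]
Op 7: route key 86: smallest pos >= 86 is 90 -> NA
Final route key 92: none >= 92, wrap to smallest pos 24 -> NC

Answer: NC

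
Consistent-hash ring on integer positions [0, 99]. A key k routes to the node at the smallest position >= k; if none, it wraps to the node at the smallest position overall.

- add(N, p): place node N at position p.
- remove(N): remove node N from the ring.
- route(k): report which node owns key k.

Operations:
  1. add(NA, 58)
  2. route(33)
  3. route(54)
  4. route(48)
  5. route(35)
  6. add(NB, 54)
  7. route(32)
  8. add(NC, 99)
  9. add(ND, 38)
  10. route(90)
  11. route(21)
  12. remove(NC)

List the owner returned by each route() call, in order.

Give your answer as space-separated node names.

Answer: NA NA NA NA NB NC ND

Derivation:
Op 1: add NA@58 -> ring=[58:NA]
Op 2: route key 33: smallest pos >= 33 is 58 -> NA
Op 3: route key 54: smallest pos >= 54 is 58 -> NA
Op 4: route key 48: smallest pos >= 48 is 58 -> NA
Op 5: route key 35: smallest pos >= 35 is 58 -> NA
Op 6: add NB@54 -> ring=[54:NB,58:NA]
Op 7: route key 32: smallest pos >= 32 is 54 -> NB
Op 8: add NC@99 -> ring=[54:NB,58:NA,99:NC]
Op 9: add ND@38 -> ring=[38:ND,54:NB,58:NA,99:NC]
Op 10: route key 90: smallest pos >= 90 is 99 -> NC
Op 11: route key 21: smallest pos >= 21 is 38 -> ND
Op 12: remove NC -> ring=[38:ND,54:NB,58:NA]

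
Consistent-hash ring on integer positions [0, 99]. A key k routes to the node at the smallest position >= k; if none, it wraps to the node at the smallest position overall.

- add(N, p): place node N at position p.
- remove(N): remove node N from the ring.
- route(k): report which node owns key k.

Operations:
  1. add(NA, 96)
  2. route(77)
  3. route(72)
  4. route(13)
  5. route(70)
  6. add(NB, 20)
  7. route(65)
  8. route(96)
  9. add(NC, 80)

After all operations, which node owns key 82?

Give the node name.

Op 1: add NA@96 -> ring=[96:NA]
Op 2: route key 77: smallest pos >= 77 is 96 -> NA
Op 3: route key 72: smallest pos >= 72 is 96 -> NA
Op 4: route key 13: smallest pos >= 13 is 96 -> NA
Op 5: route key 70: smallest pos >= 70 is 96 -> NA
Op 6: add NB@20 -> ring=[20:NB,96:NA]
Op 7: route key 65: smallest pos >= 65 is 96 -> NA
Op 8: route key 96: smallest pos >= 96 is 96 -> NA
Op 9: add NC@80 -> ring=[20:NB,80:NC,96:NA]
Final route key 82: smallest pos >= 82 is 96 -> NA

Answer: NA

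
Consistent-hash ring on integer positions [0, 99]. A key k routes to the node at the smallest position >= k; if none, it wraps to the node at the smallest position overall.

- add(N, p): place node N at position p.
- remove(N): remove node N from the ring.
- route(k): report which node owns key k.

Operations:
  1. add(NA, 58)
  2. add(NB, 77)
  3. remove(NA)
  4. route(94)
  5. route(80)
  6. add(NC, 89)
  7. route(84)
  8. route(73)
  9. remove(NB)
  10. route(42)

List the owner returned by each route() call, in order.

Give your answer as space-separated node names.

Answer: NB NB NC NB NC

Derivation:
Op 1: add NA@58 -> ring=[58:NA]
Op 2: add NB@77 -> ring=[58:NA,77:NB]
Op 3: remove NA -> ring=[77:NB]
Op 4: route key 94: none >= 94, wrap to smallest pos 77 -> NB
Op 5: route key 80: none >= 80, wrap to smallest pos 77 -> NB
Op 6: add NC@89 -> ring=[77:NB,89:NC]
Op 7: route key 84: smallest pos >= 84 is 89 -> NC
Op 8: route key 73: smallest pos >= 73 is 77 -> NB
Op 9: remove NB -> ring=[89:NC]
Op 10: route key 42: smallest pos >= 42 is 89 -> NC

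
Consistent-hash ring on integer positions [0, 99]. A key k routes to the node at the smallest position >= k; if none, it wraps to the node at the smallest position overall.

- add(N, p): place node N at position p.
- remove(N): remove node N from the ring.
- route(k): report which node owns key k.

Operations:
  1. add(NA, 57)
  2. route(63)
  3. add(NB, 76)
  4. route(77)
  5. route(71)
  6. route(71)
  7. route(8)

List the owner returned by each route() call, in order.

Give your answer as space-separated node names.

Op 1: add NA@57 -> ring=[57:NA]
Op 2: route key 63: none >= 63, wrap to smallest pos 57 -> NA
Op 3: add NB@76 -> ring=[57:NA,76:NB]
Op 4: route key 77: none >= 77, wrap to smallest pos 57 -> NA
Op 5: route key 71: smallest pos >= 71 is 76 -> NB
Op 6: route key 71: smallest pos >= 71 is 76 -> NB
Op 7: route key 8: smallest pos >= 8 is 57 -> NA

Answer: NA NA NB NB NA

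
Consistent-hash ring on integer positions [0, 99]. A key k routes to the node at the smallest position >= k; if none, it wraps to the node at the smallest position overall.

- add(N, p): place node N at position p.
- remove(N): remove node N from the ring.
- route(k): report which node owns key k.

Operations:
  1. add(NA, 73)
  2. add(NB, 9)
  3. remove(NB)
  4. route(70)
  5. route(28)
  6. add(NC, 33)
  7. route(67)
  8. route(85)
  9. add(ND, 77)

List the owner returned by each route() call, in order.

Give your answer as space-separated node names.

Answer: NA NA NA NC

Derivation:
Op 1: add NA@73 -> ring=[73:NA]
Op 2: add NB@9 -> ring=[9:NB,73:NA]
Op 3: remove NB -> ring=[73:NA]
Op 4: route key 70: smallest pos >= 70 is 73 -> NA
Op 5: route key 28: smallest pos >= 28 is 73 -> NA
Op 6: add NC@33 -> ring=[33:NC,73:NA]
Op 7: route key 67: smallest pos >= 67 is 73 -> NA
Op 8: route key 85: none >= 85, wrap to smallest pos 33 -> NC
Op 9: add ND@77 -> ring=[33:NC,73:NA,77:ND]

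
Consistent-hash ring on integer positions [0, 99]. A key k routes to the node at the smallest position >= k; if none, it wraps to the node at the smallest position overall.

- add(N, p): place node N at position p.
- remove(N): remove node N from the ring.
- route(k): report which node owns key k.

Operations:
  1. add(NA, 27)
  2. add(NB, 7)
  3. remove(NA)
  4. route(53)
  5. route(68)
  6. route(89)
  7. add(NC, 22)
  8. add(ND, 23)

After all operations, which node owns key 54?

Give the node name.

Op 1: add NA@27 -> ring=[27:NA]
Op 2: add NB@7 -> ring=[7:NB,27:NA]
Op 3: remove NA -> ring=[7:NB]
Op 4: route key 53: none >= 53, wrap to smallest pos 7 -> NB
Op 5: route key 68: none >= 68, wrap to smallest pos 7 -> NB
Op 6: route key 89: none >= 89, wrap to smallest pos 7 -> NB
Op 7: add NC@22 -> ring=[7:NB,22:NC]
Op 8: add ND@23 -> ring=[7:NB,22:NC,23:ND]
Final route key 54: none >= 54, wrap to smallest pos 7 -> NB

Answer: NB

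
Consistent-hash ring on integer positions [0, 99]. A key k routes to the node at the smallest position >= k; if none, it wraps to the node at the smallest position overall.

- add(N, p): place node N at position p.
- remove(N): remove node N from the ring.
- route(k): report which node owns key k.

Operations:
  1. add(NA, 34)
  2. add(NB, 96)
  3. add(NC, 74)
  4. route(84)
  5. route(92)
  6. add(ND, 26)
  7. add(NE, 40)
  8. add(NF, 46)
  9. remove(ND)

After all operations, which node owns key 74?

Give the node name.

Answer: NC

Derivation:
Op 1: add NA@34 -> ring=[34:NA]
Op 2: add NB@96 -> ring=[34:NA,96:NB]
Op 3: add NC@74 -> ring=[34:NA,74:NC,96:NB]
Op 4: route key 84: smallest pos >= 84 is 96 -> NB
Op 5: route key 92: smallest pos >= 92 is 96 -> NB
Op 6: add ND@26 -> ring=[26:ND,34:NA,74:NC,96:NB]
Op 7: add NE@40 -> ring=[26:ND,34:NA,40:NE,74:NC,96:NB]
Op 8: add NF@46 -> ring=[26:ND,34:NA,40:NE,46:NF,74:NC,96:NB]
Op 9: remove ND -> ring=[34:NA,40:NE,46:NF,74:NC,96:NB]
Final route key 74: smallest pos >= 74 is 74 -> NC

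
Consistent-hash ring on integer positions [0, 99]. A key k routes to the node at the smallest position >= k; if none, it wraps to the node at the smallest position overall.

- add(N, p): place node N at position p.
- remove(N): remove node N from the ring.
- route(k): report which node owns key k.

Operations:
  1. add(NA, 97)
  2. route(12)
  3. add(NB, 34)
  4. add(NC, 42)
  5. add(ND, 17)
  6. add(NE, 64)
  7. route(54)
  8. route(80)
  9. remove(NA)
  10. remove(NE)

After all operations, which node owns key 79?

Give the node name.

Answer: ND

Derivation:
Op 1: add NA@97 -> ring=[97:NA]
Op 2: route key 12: smallest pos >= 12 is 97 -> NA
Op 3: add NB@34 -> ring=[34:NB,97:NA]
Op 4: add NC@42 -> ring=[34:NB,42:NC,97:NA]
Op 5: add ND@17 -> ring=[17:ND,34:NB,42:NC,97:NA]
Op 6: add NE@64 -> ring=[17:ND,34:NB,42:NC,64:NE,97:NA]
Op 7: route key 54: smallest pos >= 54 is 64 -> NE
Op 8: route key 80: smallest pos >= 80 is 97 -> NA
Op 9: remove NA -> ring=[17:ND,34:NB,42:NC,64:NE]
Op 10: remove NE -> ring=[17:ND,34:NB,42:NC]
Final route key 79: none >= 79, wrap to smallest pos 17 -> ND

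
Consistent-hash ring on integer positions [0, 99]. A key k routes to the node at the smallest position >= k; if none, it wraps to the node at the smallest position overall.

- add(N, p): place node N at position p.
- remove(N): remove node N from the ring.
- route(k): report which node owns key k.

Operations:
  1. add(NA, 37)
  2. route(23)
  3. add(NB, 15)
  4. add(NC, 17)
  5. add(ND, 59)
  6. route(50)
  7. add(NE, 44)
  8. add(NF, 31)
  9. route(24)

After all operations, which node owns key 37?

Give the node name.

Answer: NA

Derivation:
Op 1: add NA@37 -> ring=[37:NA]
Op 2: route key 23: smallest pos >= 23 is 37 -> NA
Op 3: add NB@15 -> ring=[15:NB,37:NA]
Op 4: add NC@17 -> ring=[15:NB,17:NC,37:NA]
Op 5: add ND@59 -> ring=[15:NB,17:NC,37:NA,59:ND]
Op 6: route key 50: smallest pos >= 50 is 59 -> ND
Op 7: add NE@44 -> ring=[15:NB,17:NC,37:NA,44:NE,59:ND]
Op 8: add NF@31 -> ring=[15:NB,17:NC,31:NF,37:NA,44:NE,59:ND]
Op 9: route key 24: smallest pos >= 24 is 31 -> NF
Final route key 37: smallest pos >= 37 is 37 -> NA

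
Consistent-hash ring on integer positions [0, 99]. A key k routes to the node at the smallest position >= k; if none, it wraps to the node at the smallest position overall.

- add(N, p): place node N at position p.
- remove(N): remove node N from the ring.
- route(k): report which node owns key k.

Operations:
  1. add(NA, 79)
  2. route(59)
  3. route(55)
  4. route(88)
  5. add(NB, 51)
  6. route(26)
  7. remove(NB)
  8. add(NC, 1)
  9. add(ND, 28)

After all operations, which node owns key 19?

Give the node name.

Op 1: add NA@79 -> ring=[79:NA]
Op 2: route key 59: smallest pos >= 59 is 79 -> NA
Op 3: route key 55: smallest pos >= 55 is 79 -> NA
Op 4: route key 88: none >= 88, wrap to smallest pos 79 -> NA
Op 5: add NB@51 -> ring=[51:NB,79:NA]
Op 6: route key 26: smallest pos >= 26 is 51 -> NB
Op 7: remove NB -> ring=[79:NA]
Op 8: add NC@1 -> ring=[1:NC,79:NA]
Op 9: add ND@28 -> ring=[1:NC,28:ND,79:NA]
Final route key 19: smallest pos >= 19 is 28 -> ND

Answer: ND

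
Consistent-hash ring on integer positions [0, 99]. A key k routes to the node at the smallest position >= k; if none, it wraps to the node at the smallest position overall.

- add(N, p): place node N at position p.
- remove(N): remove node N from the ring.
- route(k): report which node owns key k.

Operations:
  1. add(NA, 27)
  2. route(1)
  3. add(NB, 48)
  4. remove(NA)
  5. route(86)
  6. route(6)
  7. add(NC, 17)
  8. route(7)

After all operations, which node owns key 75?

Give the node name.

Op 1: add NA@27 -> ring=[27:NA]
Op 2: route key 1: smallest pos >= 1 is 27 -> NA
Op 3: add NB@48 -> ring=[27:NA,48:NB]
Op 4: remove NA -> ring=[48:NB]
Op 5: route key 86: none >= 86, wrap to smallest pos 48 -> NB
Op 6: route key 6: smallest pos >= 6 is 48 -> NB
Op 7: add NC@17 -> ring=[17:NC,48:NB]
Op 8: route key 7: smallest pos >= 7 is 17 -> NC
Final route key 75: none >= 75, wrap to smallest pos 17 -> NC

Answer: NC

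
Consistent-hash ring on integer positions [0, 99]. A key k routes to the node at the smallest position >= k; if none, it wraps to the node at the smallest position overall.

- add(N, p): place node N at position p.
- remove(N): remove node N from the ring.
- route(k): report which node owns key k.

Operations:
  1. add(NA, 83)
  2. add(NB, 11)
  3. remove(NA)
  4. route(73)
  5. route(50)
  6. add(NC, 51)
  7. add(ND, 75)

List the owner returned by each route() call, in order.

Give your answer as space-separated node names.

Op 1: add NA@83 -> ring=[83:NA]
Op 2: add NB@11 -> ring=[11:NB,83:NA]
Op 3: remove NA -> ring=[11:NB]
Op 4: route key 73: none >= 73, wrap to smallest pos 11 -> NB
Op 5: route key 50: none >= 50, wrap to smallest pos 11 -> NB
Op 6: add NC@51 -> ring=[11:NB,51:NC]
Op 7: add ND@75 -> ring=[11:NB,51:NC,75:ND]

Answer: NB NB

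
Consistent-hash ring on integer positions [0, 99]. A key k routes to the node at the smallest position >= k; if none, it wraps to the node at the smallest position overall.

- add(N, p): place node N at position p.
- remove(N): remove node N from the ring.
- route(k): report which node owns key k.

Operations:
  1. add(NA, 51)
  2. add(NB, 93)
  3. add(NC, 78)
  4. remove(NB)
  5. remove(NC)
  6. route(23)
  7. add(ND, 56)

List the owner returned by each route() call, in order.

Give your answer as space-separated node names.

Op 1: add NA@51 -> ring=[51:NA]
Op 2: add NB@93 -> ring=[51:NA,93:NB]
Op 3: add NC@78 -> ring=[51:NA,78:NC,93:NB]
Op 4: remove NB -> ring=[51:NA,78:NC]
Op 5: remove NC -> ring=[51:NA]
Op 6: route key 23: smallest pos >= 23 is 51 -> NA
Op 7: add ND@56 -> ring=[51:NA,56:ND]

Answer: NA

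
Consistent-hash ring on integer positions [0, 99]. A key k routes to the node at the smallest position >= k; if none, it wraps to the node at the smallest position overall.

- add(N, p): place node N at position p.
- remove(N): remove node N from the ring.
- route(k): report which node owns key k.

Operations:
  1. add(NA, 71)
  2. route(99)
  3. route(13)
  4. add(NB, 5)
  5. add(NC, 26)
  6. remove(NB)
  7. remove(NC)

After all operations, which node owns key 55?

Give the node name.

Answer: NA

Derivation:
Op 1: add NA@71 -> ring=[71:NA]
Op 2: route key 99: none >= 99, wrap to smallest pos 71 -> NA
Op 3: route key 13: smallest pos >= 13 is 71 -> NA
Op 4: add NB@5 -> ring=[5:NB,71:NA]
Op 5: add NC@26 -> ring=[5:NB,26:NC,71:NA]
Op 6: remove NB -> ring=[26:NC,71:NA]
Op 7: remove NC -> ring=[71:NA]
Final route key 55: smallest pos >= 55 is 71 -> NA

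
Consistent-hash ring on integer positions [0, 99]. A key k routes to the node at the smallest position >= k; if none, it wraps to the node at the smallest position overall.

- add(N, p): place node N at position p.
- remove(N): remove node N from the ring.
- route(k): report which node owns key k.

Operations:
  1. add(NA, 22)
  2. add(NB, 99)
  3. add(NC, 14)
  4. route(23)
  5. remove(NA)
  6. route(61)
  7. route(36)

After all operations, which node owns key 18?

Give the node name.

Answer: NB

Derivation:
Op 1: add NA@22 -> ring=[22:NA]
Op 2: add NB@99 -> ring=[22:NA,99:NB]
Op 3: add NC@14 -> ring=[14:NC,22:NA,99:NB]
Op 4: route key 23: smallest pos >= 23 is 99 -> NB
Op 5: remove NA -> ring=[14:NC,99:NB]
Op 6: route key 61: smallest pos >= 61 is 99 -> NB
Op 7: route key 36: smallest pos >= 36 is 99 -> NB
Final route key 18: smallest pos >= 18 is 99 -> NB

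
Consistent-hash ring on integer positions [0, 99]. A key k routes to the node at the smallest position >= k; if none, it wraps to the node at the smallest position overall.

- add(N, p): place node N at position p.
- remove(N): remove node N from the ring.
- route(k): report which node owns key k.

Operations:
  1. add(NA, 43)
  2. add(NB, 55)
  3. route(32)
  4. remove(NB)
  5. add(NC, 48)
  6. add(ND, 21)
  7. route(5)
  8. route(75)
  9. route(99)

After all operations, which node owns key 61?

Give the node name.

Op 1: add NA@43 -> ring=[43:NA]
Op 2: add NB@55 -> ring=[43:NA,55:NB]
Op 3: route key 32: smallest pos >= 32 is 43 -> NA
Op 4: remove NB -> ring=[43:NA]
Op 5: add NC@48 -> ring=[43:NA,48:NC]
Op 6: add ND@21 -> ring=[21:ND,43:NA,48:NC]
Op 7: route key 5: smallest pos >= 5 is 21 -> ND
Op 8: route key 75: none >= 75, wrap to smallest pos 21 -> ND
Op 9: route key 99: none >= 99, wrap to smallest pos 21 -> ND
Final route key 61: none >= 61, wrap to smallest pos 21 -> ND

Answer: ND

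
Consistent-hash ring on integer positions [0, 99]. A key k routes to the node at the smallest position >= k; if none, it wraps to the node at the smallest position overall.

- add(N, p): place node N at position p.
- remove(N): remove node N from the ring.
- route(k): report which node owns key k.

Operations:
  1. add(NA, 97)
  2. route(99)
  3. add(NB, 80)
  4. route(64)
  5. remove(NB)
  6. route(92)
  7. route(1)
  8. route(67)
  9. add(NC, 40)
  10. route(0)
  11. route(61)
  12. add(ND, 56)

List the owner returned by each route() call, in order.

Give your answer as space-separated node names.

Op 1: add NA@97 -> ring=[97:NA]
Op 2: route key 99: none >= 99, wrap to smallest pos 97 -> NA
Op 3: add NB@80 -> ring=[80:NB,97:NA]
Op 4: route key 64: smallest pos >= 64 is 80 -> NB
Op 5: remove NB -> ring=[97:NA]
Op 6: route key 92: smallest pos >= 92 is 97 -> NA
Op 7: route key 1: smallest pos >= 1 is 97 -> NA
Op 8: route key 67: smallest pos >= 67 is 97 -> NA
Op 9: add NC@40 -> ring=[40:NC,97:NA]
Op 10: route key 0: smallest pos >= 0 is 40 -> NC
Op 11: route key 61: smallest pos >= 61 is 97 -> NA
Op 12: add ND@56 -> ring=[40:NC,56:ND,97:NA]

Answer: NA NB NA NA NA NC NA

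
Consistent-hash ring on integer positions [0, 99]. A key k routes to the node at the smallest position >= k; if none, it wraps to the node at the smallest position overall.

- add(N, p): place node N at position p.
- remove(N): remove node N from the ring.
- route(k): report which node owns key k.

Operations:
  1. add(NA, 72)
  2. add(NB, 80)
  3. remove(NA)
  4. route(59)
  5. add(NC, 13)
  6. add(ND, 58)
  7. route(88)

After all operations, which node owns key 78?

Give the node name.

Op 1: add NA@72 -> ring=[72:NA]
Op 2: add NB@80 -> ring=[72:NA,80:NB]
Op 3: remove NA -> ring=[80:NB]
Op 4: route key 59: smallest pos >= 59 is 80 -> NB
Op 5: add NC@13 -> ring=[13:NC,80:NB]
Op 6: add ND@58 -> ring=[13:NC,58:ND,80:NB]
Op 7: route key 88: none >= 88, wrap to smallest pos 13 -> NC
Final route key 78: smallest pos >= 78 is 80 -> NB

Answer: NB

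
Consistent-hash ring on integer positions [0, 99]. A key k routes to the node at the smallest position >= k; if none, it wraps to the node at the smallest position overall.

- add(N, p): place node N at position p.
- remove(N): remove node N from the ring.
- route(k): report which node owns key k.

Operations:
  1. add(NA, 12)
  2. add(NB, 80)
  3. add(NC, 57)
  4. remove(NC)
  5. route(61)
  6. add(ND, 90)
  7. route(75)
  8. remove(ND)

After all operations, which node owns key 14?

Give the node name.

Op 1: add NA@12 -> ring=[12:NA]
Op 2: add NB@80 -> ring=[12:NA,80:NB]
Op 3: add NC@57 -> ring=[12:NA,57:NC,80:NB]
Op 4: remove NC -> ring=[12:NA,80:NB]
Op 5: route key 61: smallest pos >= 61 is 80 -> NB
Op 6: add ND@90 -> ring=[12:NA,80:NB,90:ND]
Op 7: route key 75: smallest pos >= 75 is 80 -> NB
Op 8: remove ND -> ring=[12:NA,80:NB]
Final route key 14: smallest pos >= 14 is 80 -> NB

Answer: NB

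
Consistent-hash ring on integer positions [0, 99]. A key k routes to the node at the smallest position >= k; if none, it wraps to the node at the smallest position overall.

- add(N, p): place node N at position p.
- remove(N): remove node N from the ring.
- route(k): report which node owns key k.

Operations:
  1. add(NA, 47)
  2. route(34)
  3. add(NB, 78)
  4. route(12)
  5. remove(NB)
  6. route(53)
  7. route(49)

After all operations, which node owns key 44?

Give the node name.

Op 1: add NA@47 -> ring=[47:NA]
Op 2: route key 34: smallest pos >= 34 is 47 -> NA
Op 3: add NB@78 -> ring=[47:NA,78:NB]
Op 4: route key 12: smallest pos >= 12 is 47 -> NA
Op 5: remove NB -> ring=[47:NA]
Op 6: route key 53: none >= 53, wrap to smallest pos 47 -> NA
Op 7: route key 49: none >= 49, wrap to smallest pos 47 -> NA
Final route key 44: smallest pos >= 44 is 47 -> NA

Answer: NA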